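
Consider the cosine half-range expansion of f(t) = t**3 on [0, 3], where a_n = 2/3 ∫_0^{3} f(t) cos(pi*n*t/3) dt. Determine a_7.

162*(4 - 49*pi**2)/(2401*pi**4)

a_7 = 2/3 ∫_0^{3} (t**3) cos(7*pi*t/3) dt.
Integrating by parts three times (tabular method), an antiderivative of (t**3) cos(7*pi*t/3) is 3*t**3*sin(7*pi*t/3)/(7*pi) + 27*t**2*cos(7*pi*t/3)/(49*pi**2) - 162*t*sin(7*pi*t/3)/(343*pi**3) - 486*cos(7*pi*t/3)/(2401*pi**4); evaluating from 0 to 3: ∫_{0}^{3} (t**3) cos(7*pi*t/3) dt = (243*(2 - 49*pi**2)/(2401*pi**4)) - (-486/(2401*pi**4)) = 243*(4 - 49*pi**2)/(2401*pi**4).
Hence a_7 = (2/3)·(243*(4 - 49*pi**2)/(2401*pi**4)) = 162*(4 - 49*pi**2)/(2401*pi**4).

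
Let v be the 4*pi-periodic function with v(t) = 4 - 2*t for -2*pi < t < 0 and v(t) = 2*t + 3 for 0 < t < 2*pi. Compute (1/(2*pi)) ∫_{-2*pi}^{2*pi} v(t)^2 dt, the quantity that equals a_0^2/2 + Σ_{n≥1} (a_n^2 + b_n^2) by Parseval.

(1/(2*pi)) ∫_{-2*pi}^{2*pi} v(t)^2 dt = (1/(2*pi)) · (2*pi*(75 + 84*pi + 32*pi**2)/3) = 25 + 28*pi + 32*pi**2/3.

25 + 28*pi + 32*pi**2/3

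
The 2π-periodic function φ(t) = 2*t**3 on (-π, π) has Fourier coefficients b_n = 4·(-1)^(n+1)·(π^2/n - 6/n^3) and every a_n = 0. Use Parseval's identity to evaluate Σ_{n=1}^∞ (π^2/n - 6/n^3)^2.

pi**6/14

Parseval: Σ b_n^2 = (1/π) ∫_{-π}^{π} φ(t)^2 dt = 8*pi**6/7.
b_n^2 = 16·(π^2/n - 6/n^3)^2, so the sum equals (8*pi**6/7)/16 = pi**6/14.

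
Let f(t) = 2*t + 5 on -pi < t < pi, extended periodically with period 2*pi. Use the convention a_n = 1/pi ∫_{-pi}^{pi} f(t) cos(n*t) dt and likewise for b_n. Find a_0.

a_0 = 1/pi ∫_{-pi}^{pi} f(t) dt = 1/pi · (10*pi) = 10.

10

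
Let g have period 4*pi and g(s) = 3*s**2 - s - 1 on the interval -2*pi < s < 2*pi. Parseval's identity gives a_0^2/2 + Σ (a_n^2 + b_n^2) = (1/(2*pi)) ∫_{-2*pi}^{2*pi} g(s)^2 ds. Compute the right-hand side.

(1/(2*pi)) ∫_{-2*pi}^{2*pi} g(s)^2 ds = (1/(2*pi)) · (4*pi*(-100*pi**2 + 15 + 432*pi**4)/15) = -40*pi**2/3 + 2 + 288*pi**4/5.

-40*pi**2/3 + 2 + 288*pi**4/5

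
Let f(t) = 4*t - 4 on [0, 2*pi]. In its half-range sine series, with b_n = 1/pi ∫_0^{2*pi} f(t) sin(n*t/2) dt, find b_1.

b_1 = 1/pi ∫_0^{2*pi} (4*t - 4) sin(t/2) dt.
Integrating by parts (boundary term plus one more integral), an antiderivative of (4*t - 4) sin(t/2) is -8*t*cos(t/2) + 16*sin(t/2) + 8*cos(t/2); evaluating from 0 to 2*pi: ∫_{0}^{2*pi} (4*t - 4) sin(t/2) dt = (-8 + 16*pi) - (8) = -16 + 16*pi.
Hence b_1 = (1/pi)·(-16 + 16*pi) = 16 - 16/pi.

16 - 16/pi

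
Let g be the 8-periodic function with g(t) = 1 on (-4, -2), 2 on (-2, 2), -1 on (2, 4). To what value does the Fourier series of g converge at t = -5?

t = -5 differs from t = 3 by -1 full period(s), and the series is 8-periodic.
g is continuous at t = 3 with value -1, so the series converges to -1 there.

-1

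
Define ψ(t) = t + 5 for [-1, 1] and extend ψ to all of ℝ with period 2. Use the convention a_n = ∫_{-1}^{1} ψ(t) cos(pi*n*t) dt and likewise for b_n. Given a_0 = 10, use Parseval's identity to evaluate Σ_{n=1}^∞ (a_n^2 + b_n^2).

Parseval: a_0^2/2 + Σ_{n≥1} (a_n^2+b_n^2) = ∫_{-1}^{1} ψ(t)^2 dt = 152/3.
Subtract a_0^2/2 = 50: Σ (a_n^2+b_n^2) = 2/3.

2/3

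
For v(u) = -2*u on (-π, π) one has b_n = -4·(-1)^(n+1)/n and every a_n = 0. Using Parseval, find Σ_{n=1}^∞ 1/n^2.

Parseval: Σ b_n^2 = (1/π) ∫_{-π}^{π} v(u)^2 du = 8*pi**2/3.
Σ b_n^2 = Σ 16/n^2, so Σ 1/n^2 = (8*pi**2/3)/16 = pi**2/6.

pi**2/6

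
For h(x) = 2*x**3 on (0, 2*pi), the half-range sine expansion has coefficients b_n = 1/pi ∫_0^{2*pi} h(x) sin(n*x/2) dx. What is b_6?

b_6 = 1/pi ∫_0^{2*pi} (2*x**3) sin(3*x) dx.
Integrating by parts three times (tabular method), an antiderivative of (2*x**3) sin(3*x) is -2*x**3*cos(3*x)/3 + 2*x**2*sin(3*x)/3 + 4*x*cos(3*x)/9 - 4*sin(3*x)/27; evaluating from 0 to 2*pi: ∫_{0}^{2*pi} (2*x**3) sin(3*x) dx = (8*pi*(1 - 6*pi**2)/9) - (0) = 8*pi*(1 - 6*pi**2)/9.
Hence b_6 = (1/pi)·(8*pi*(1 - 6*pi**2)/9) = 8/9 - 16*pi**2/3.

8/9 - 16*pi**2/3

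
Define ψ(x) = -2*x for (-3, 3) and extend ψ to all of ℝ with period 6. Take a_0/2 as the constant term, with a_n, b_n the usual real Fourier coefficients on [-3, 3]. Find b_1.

b_1 = 1/3 ∫_{-3}^{3} ψ(x) sin(pi*x/3) dx.
ψ is odd and sin(pi*x/3) is odd, so the integrand is even and b_1 = 2/3 ∫_0^{3} ψ(x) sin(pi*x/3) dx.
Integrating by parts (boundary term plus one more integral), an antiderivative of (-2*x) sin(pi*x/3) is 6*x*cos(pi*x/3)/pi - 18*sin(pi*x/3)/pi**2; evaluating from 0 to 3: ∫_{0}^{3} (-2*x) sin(pi*x/3) dx = (-18/pi) - (0) = -18/pi.
Hence b_1 = (2/3)·(-18/pi) = -12/pi.

-12/pi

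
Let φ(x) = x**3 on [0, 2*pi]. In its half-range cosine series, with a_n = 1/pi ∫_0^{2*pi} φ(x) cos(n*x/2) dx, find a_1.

a_1 = 1/pi ∫_0^{2*pi} (x**3) cos(x/2) dx.
Integrating by parts three times (tabular method), an antiderivative of (x**3) cos(x/2) is 2*x**3*sin(x/2) + 12*x**2*cos(x/2) - 48*x*sin(x/2) - 96*cos(x/2); evaluating from 0 to 2*pi: ∫_{0}^{2*pi} (x**3) cos(x/2) dx = (96 - 48*pi**2) - (-96) = 192 - 48*pi**2.
Hence a_1 = (1/pi)·(192 - 48*pi**2) = -48*pi + 192/pi.

-48*pi + 192/pi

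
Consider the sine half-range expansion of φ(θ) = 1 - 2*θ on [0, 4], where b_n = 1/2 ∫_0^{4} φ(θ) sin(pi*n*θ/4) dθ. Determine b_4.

4/pi

b_4 = 1/2 ∫_0^{4} (1 - 2*θ) sin(pi*θ) dθ.
Integrating by parts (boundary term plus one more integral), an antiderivative of (1 - 2*θ) sin(pi*θ) is 2*θ*cos(pi*θ)/pi - 2*sin(pi*θ)/pi**2 - cos(pi*θ)/pi; evaluating from 0 to 4: ∫_{0}^{4} (1 - 2*θ) sin(pi*θ) dθ = (7/pi) - (-1/pi) = 8/pi.
Hence b_4 = (1/2)·(8/pi) = 4/pi.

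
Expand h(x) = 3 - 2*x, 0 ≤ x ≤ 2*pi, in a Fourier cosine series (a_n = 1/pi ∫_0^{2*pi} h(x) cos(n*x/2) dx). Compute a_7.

a_7 = 1/pi ∫_0^{2*pi} (3 - 2*x) cos(7*x/2) dx.
Integrating by parts (boundary term plus one more integral), an antiderivative of (3 - 2*x) cos(7*x/2) is -4*x*sin(7*x/2)/7 + 6*sin(7*x/2)/7 - 8*cos(7*x/2)/49; evaluating from 0 to 2*pi: ∫_{0}^{2*pi} (3 - 2*x) cos(7*x/2) dx = (8/49) - (-8/49) = 16/49.
Hence a_7 = (1/pi)·(16/49) = 16/(49*pi).

16/(49*pi)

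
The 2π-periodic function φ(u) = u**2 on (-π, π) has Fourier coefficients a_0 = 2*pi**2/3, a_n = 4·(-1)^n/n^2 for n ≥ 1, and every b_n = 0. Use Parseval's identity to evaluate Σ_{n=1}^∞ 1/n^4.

Parseval: a_0^2/2 + Σ a_n^2 = (1/π) ∫_{-π}^{π} φ(u)^2 du = 2*pi**4/5.
Subtract a_0^2/2 = 2*pi**4/9: Σ a_n^2 = 8*pi**4/45.
Since a_n^2 = 16/n^4, Σ 1/n^4 = pi**4/90.

pi**4/90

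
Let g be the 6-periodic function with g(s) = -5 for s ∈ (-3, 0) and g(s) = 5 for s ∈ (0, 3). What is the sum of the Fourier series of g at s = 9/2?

-5

s = 9/2 differs from s = -3/2 by 1 full period(s), and the series is 6-periodic.
g is continuous at s = -3/2 with value -5, so the series converges to -5 there.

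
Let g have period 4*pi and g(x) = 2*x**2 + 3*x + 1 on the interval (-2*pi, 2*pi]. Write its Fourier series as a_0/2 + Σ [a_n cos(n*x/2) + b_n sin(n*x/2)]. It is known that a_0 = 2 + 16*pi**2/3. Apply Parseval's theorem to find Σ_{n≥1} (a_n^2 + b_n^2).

Parseval: a_0^2/2 + Σ_{n≥1} (a_n^2+b_n^2) = (1/(2*pi)) ∫_{-2*pi}^{2*pi} g(x)^2 dx = 2 + 104*pi**2/3 + 128*pi**4/5.
Subtract a_0^2/2 = 2*(3 + 8*pi**2)**2/9: Σ (a_n^2+b_n^2) = pi**2*(24 + 512*pi**2/45).

pi**2*(24 + 512*pi**2/45)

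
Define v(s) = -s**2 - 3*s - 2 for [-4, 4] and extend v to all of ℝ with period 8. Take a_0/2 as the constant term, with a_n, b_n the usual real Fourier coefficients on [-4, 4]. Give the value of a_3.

a_3 = 1/4 ∫_{-4}^{4} v(s) cos(3*pi*s/4) ds.
Integrating by parts twice (tabular method), an antiderivative of (-s**2 - 3*s - 2) cos(3*pi*s/4) is -4*s**2*sin(3*pi*s/4)/(3*pi) - 4*s*sin(3*pi*s/4)/pi - 32*s*cos(3*pi*s/4)/(9*pi**2) - 8*sin(3*pi*s/4)/(3*pi) + 128*sin(3*pi*s/4)/(27*pi**3) - 16*cos(3*pi*s/4)/(3*pi**2); evaluating from -4 to 4: ∫_{-4}^{4} (-s**2 - 3*s - 2) cos(3*pi*s/4) ds = (176/(9*pi**2)) - (-80/(9*pi**2)) = 256/(9*pi**2).
Hence a_3 = (1/4)·(256/(9*pi**2)) = 64/(9*pi**2).

64/(9*pi**2)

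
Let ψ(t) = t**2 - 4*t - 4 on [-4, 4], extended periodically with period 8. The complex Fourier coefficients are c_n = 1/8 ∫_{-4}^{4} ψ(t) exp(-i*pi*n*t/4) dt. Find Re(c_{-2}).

Since ψ is real-valued, Re(c_{-2}) = 1/8 ∫_{-4}^{4} ψ(t) cos(-pi*t/2) dt = a_{2}/2.
Integrating by parts twice (tabular method), an antiderivative of (t**2 - 4*t - 4) cos(-pi*t/2) is 2*t**2*sin(pi*t/2)/pi - 8*t*sin(pi*t/2)/pi + 8*t*cos(pi*t/2)/pi**2 - 8*sin(pi*t/2)/pi - 16*sin(pi*t/2)/pi**3 - 16*cos(pi*t/2)/pi**2; evaluating from -4 to 4: ∫_{-4}^{4} (t**2 - 4*t - 4) cos(-pi*t/2) dt = (16/pi**2) - (-48/pi**2) = 64/pi**2.
Hence Re(c_{-2}) = (1/8)·(64/pi**2) = 8/pi**2.

8/pi**2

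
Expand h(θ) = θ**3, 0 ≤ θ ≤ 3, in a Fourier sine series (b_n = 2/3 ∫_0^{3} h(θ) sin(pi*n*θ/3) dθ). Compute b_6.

b_6 = 2/3 ∫_0^{3} (θ**3) sin(2*pi*θ) dθ.
Integrating by parts three times (tabular method), an antiderivative of (θ**3) sin(2*pi*θ) is -θ**3*cos(2*pi*θ)/(2*pi) + 3*θ**2*sin(2*pi*θ)/(4*pi**2) + 3*θ*cos(2*pi*θ)/(4*pi**3) - 3*sin(2*pi*θ)/(8*pi**4); evaluating from 0 to 3: ∫_{0}^{3} (θ**3) sin(2*pi*θ) dθ = (9*(1 - 6*pi**2)/(4*pi**3)) - (0) = 9*(1 - 6*pi**2)/(4*pi**3).
Hence b_6 = (2/3)·(9*(1 - 6*pi**2)/(4*pi**3)) = -9/pi + 3/(2*pi**3).

-9/pi + 3/(2*pi**3)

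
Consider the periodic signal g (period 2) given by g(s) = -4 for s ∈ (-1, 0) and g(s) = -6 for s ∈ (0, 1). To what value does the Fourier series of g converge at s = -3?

s = -3 differs from s = 1 by -2 full period(s), and the series is 2-periodic.
At s = 1 the one-sided limits are g(1^-) = -6 and g(1^+) = -4.
By Dirichlet's theorem the series converges to their average, [(-6) + (-4)]/2 = -5.

-5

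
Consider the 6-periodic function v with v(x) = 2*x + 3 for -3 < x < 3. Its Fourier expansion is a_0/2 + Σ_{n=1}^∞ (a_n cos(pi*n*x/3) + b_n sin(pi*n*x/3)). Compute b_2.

b_2 = 1/3 ∫_{-3}^{3} v(x) sin(2*pi*x/3) dx.
Integrating by parts (boundary term plus one more integral), an antiderivative of (2*x + 3) sin(2*pi*x/3) is -3*x*cos(2*pi*x/3)/pi + 9*sin(2*pi*x/3)/(2*pi**2) - 9*cos(2*pi*x/3)/(2*pi); evaluating from -3 to 3: ∫_{-3}^{3} (2*x + 3) sin(2*pi*x/3) dx = (-27/(2*pi)) - (9/(2*pi)) = -18/pi.
Hence b_2 = (1/3)·(-18/pi) = -6/pi.

-6/pi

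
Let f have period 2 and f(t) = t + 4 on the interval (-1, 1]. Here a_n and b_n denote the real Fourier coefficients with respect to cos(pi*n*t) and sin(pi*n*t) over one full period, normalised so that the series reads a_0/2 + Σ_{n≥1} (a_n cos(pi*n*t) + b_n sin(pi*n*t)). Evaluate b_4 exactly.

b_4 = ∫_{-1}^{1} f(t) sin(4*pi*t) dt.
Integrating by parts (boundary term plus one more integral), an antiderivative of (t + 4) sin(4*pi*t) is -t*cos(4*pi*t)/(4*pi) + sin(4*pi*t)/(16*pi**2) - cos(4*pi*t)/pi; evaluating from -1 to 1: ∫_{-1}^{1} (t + 4) sin(4*pi*t) dt = (-5/(4*pi)) - (-3/(4*pi)) = -1/(2*pi).
Hence b_4 = -1/(2*pi).

-1/(2*pi)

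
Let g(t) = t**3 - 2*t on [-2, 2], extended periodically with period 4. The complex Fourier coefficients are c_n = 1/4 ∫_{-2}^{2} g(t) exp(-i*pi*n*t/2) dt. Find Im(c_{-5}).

4*(-12 + 25*pi**2)/(125*pi**3)

Since g is real-valued, Im(c_{-5}) = -1/4 ∫_{-2}^{2} g(t) sin(-5*pi*t/2) dt = b_{5}/2.
g is odd and sin(-5*pi*t/2) is odd, so the integrand is even: ∫_{-2}^{2} g(t) sin(-5*pi*t/2) dt = 2∫_0^{2} g(t) sin(-5*pi*t/2) dt.
Integrating by parts three times (tabular method), an antiderivative of (t**3 - 2*t) sin(-5*pi*t/2) is 2*t**3*cos(5*pi*t/2)/(5*pi) - 12*t**2*sin(5*pi*t/2)/(25*pi**2) - 4*t*cos(5*pi*t/2)/(5*pi) - 48*t*cos(5*pi*t/2)/(125*pi**3) + 96*sin(5*pi*t/2)/(625*pi**4) + 8*sin(5*pi*t/2)/(25*pi**2); evaluating from 0 to 2: ∫_{0}^{2} (t**3 - 2*t) sin(-5*pi*t/2) dt = (8*(12 - 25*pi**2)/(125*pi**3)) - (0) = 8*(12 - 25*pi**2)/(125*pi**3).
So ∫_{-2}^{2} g(t) sin(-5*pi*t/2) dt = 16*(12 - 25*pi**2)/(125*pi**3).
Hence Im(c_{-5}) = (-1/4)·(16*(12 - 25*pi**2)/(125*pi**3)) = 4*(-12 + 25*pi**2)/(125*pi**3).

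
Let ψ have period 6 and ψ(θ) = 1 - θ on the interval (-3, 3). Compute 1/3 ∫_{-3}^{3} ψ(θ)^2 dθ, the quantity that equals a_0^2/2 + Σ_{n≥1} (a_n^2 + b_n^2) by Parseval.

1/3 ∫_{-3}^{3} ψ(θ)^2 dθ = 1/3 · (24) = 8.

8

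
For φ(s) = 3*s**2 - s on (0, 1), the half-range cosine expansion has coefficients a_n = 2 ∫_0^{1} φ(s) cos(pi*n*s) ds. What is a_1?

-8/pi**2

a_1 = 2 ∫_0^{1} (3*s**2 - s) cos(pi*s) ds.
Integrating by parts twice (tabular method), an antiderivative of (3*s**2 - s) cos(pi*s) is 3*s**2*sin(pi*s)/pi - s*sin(pi*s)/pi + 6*s*cos(pi*s)/pi**2 - 6*sin(pi*s)/pi**3 - cos(pi*s)/pi**2; evaluating from 0 to 1: ∫_{0}^{1} (3*s**2 - s) cos(pi*s) ds = (-5/pi**2) - (-1/pi**2) = -4/pi**2.
Hence a_1 = 2·(-4/pi**2) = -8/pi**2.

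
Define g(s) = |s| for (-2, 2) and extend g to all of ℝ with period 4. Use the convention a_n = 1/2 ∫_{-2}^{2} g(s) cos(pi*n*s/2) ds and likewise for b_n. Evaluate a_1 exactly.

a_1 = 1/2 ∫_{-2}^{2} g(s) cos(pi*s/2) ds.
g is even and cos(pi*s/2) is even, so the integrand is even and a_1 = ∫_0^{2} g(s) cos(pi*s/2) ds.
Integrating by parts (boundary term plus one more integral), an antiderivative of (s) cos(pi*s/2) is 2*s*sin(pi*s/2)/pi + 4*cos(pi*s/2)/pi**2; evaluating from 0 to 2: ∫_{0}^{2} (s) cos(pi*s/2) ds = (-4/pi**2) - (4/pi**2) = -8/pi**2.
Hence a_1 = -8/pi**2.

-8/pi**2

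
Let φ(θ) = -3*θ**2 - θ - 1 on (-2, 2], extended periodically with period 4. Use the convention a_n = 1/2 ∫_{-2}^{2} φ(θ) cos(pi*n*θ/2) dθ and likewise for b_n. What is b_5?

b_5 = 1/2 ∫_{-2}^{2} φ(θ) sin(5*pi*θ/2) dθ.
Integrating by parts twice (tabular method), an antiderivative of (-3*θ**2 - θ - 1) sin(5*pi*θ/2) is 6*θ**2*cos(5*pi*θ/2)/(5*pi) - 24*θ*sin(5*pi*θ/2)/(25*pi**2) + 2*θ*cos(5*pi*θ/2)/(5*pi) - 4*sin(5*pi*θ/2)/(25*pi**2) - 48*cos(5*pi*θ/2)/(125*pi**3) + 2*cos(5*pi*θ/2)/(5*pi); evaluating from -2 to 2: ∫_{-2}^{2} (-3*θ**2 - θ - 1) sin(5*pi*θ/2) dθ = (-6/pi + 48/(125*pi**3)) - (2*(24 - 275*pi**2)/(125*pi**3)) = -8/(5*pi).
Hence b_5 = (1/2)·(-8/(5*pi)) = -4/(5*pi).

-4/(5*pi)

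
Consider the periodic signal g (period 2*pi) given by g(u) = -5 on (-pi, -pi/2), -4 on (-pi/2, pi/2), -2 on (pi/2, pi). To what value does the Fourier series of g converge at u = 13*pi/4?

-5

u = 13*pi/4 differs from u = -3*pi/4 by 2 full period(s), and the series is 2*pi-periodic.
g is continuous at u = -3*pi/4 with value -5, so the series converges to -5 there.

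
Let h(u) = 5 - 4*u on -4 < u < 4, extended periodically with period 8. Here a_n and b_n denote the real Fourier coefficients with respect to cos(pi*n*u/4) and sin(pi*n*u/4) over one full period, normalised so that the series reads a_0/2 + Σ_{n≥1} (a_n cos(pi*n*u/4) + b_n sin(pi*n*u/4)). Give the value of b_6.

16/(3*pi)

b_6 = 1/4 ∫_{-4}^{4} h(u) sin(3*pi*u/2) du.
Integrating by parts (boundary term plus one more integral), an antiderivative of (5 - 4*u) sin(3*pi*u/2) is 8*u*cos(3*pi*u/2)/(3*pi) - 16*sin(3*pi*u/2)/(9*pi**2) - 10*cos(3*pi*u/2)/(3*pi); evaluating from -4 to 4: ∫_{-4}^{4} (5 - 4*u) sin(3*pi*u/2) du = (22/(3*pi)) - (-14/pi) = 64/(3*pi).
Hence b_6 = (1/4)·(64/(3*pi)) = 16/(3*pi).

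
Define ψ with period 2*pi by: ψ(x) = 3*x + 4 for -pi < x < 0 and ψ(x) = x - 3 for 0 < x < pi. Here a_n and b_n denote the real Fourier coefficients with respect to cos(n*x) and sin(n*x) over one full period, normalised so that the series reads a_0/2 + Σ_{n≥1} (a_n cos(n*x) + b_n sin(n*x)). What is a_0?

a_0 = 1/pi ∫_{-pi}^{pi} ψ(x) dx = 1/pi · (pi*(1 - pi)) = 1 - pi.

1 - pi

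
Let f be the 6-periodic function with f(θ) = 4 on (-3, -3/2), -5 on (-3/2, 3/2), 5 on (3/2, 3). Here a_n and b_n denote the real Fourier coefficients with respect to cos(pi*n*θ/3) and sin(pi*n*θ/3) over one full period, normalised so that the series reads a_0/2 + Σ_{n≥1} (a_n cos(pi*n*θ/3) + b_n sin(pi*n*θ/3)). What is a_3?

19/(3*pi)

a_3 = 1/3 ∫_{-3}^{3} f(θ) cos(pi*θ) dθ.
Split the integral at the breakpoints.
Directly, an antiderivative of (4) cos(pi*θ) is 4*sin(pi*θ)/pi; evaluating from -3 to -3/2: ∫_{-3}^{-3/2} (4) cos(pi*θ) dθ = (4/pi) - (0) = 4/pi.
Directly, an antiderivative of (-5) cos(pi*θ) is -5*sin(pi*θ)/pi; evaluating from -3/2 to 3/2: ∫_{-3/2}^{3/2} (-5) cos(pi*θ) dθ = (5/pi) - (-5/pi) = 10/pi.
Directly, an antiderivative of (5) cos(pi*θ) is 5*sin(pi*θ)/pi; evaluating from 3/2 to 3: ∫_{3/2}^{3} (5) cos(pi*θ) dθ = (0) - (-5/pi) = 5/pi.
Summing the pieces and multiplying by (1/3) gives a_3 = 19/(3*pi).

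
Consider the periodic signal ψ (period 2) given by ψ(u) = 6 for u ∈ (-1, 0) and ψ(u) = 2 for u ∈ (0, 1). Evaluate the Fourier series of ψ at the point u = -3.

4

u = -3 differs from u = 1 by -2 full period(s), and the series is 2-periodic.
At u = 1 the one-sided limits are ψ(1^-) = 2 and ψ(1^+) = 6.
By Dirichlet's theorem the series converges to their average, [(2) + (6)]/2 = 4.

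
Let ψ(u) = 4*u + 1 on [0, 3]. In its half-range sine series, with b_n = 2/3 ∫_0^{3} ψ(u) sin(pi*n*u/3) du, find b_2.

b_2 = 2/3 ∫_0^{3} (4*u + 1) sin(2*pi*u/3) du.
Integrating by parts (boundary term plus one more integral), an antiderivative of (4*u + 1) sin(2*pi*u/3) is -6*u*cos(2*pi*u/3)/pi + 9*sin(2*pi*u/3)/pi**2 - 3*cos(2*pi*u/3)/(2*pi); evaluating from 0 to 3: ∫_{0}^{3} (4*u + 1) sin(2*pi*u/3) du = (-39/(2*pi)) - (-3/(2*pi)) = -18/pi.
Hence b_2 = (2/3)·(-18/pi) = -12/pi.

-12/pi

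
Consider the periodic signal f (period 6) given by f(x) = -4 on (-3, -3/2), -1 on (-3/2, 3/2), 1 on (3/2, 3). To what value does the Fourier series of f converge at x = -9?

x = -9 differs from x = -3 by -1 full period(s), and the series is 6-periodic.
At x = -3 the one-sided limits are f(-3^-) = 1 and f(-3^+) = -4.
By Dirichlet's theorem the series converges to their average, [(1) + (-4)]/2 = -3/2.

-3/2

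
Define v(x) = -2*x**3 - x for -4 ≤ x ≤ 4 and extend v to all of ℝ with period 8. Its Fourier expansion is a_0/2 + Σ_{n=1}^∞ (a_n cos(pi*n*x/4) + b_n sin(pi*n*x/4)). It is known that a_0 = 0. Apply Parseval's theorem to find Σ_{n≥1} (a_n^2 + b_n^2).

535648/105

Parseval: a_0^2/2 + Σ_{n≥1} (a_n^2+b_n^2) = 1/4 ∫_{-4}^{4} v(x)^2 dx = 535648/105.
Subtract a_0^2/2 = 0: Σ (a_n^2+b_n^2) = 535648/105.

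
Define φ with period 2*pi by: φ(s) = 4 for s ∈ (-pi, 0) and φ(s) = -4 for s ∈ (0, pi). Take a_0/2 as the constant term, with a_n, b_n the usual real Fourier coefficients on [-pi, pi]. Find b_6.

0

b_6 = 1/pi ∫_{-pi}^{pi} φ(s) sin(6*s) ds.
φ is odd and sin(6*s) is odd, so the integrand is even and b_6 = 2/pi ∫_0^{pi} φ(s) sin(6*s) ds.
Directly, an antiderivative of (-4) sin(6*s) is 2*cos(6*s)/3; evaluating from 0 to pi: ∫_{0}^{pi} (-4) sin(6*s) ds = (2/3) - (2/3) = 0.
Hence b_6 = (2/pi)·(0) = 0.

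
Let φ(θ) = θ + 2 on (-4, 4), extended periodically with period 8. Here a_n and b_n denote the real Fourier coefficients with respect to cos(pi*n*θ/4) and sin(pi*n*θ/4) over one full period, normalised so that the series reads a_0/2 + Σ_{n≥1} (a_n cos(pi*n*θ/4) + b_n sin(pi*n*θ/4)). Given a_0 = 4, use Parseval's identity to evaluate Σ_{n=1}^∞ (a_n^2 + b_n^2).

Parseval: a_0^2/2 + Σ_{n≥1} (a_n^2+b_n^2) = 1/4 ∫_{-4}^{4} φ(θ)^2 dθ = 56/3.
Subtract a_0^2/2 = 8: Σ (a_n^2+b_n^2) = 32/3.

32/3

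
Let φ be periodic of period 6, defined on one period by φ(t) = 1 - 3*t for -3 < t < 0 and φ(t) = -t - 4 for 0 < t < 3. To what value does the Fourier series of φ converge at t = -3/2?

φ is continuous at t = -3/2 with value 11/2, so the series converges to 11/2 there.

11/2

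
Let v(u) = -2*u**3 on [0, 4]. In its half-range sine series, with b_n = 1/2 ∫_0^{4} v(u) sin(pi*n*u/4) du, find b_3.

256*(2 - 3*pi**2)/(9*pi**3)

b_3 = 1/2 ∫_0^{4} (-2*u**3) sin(3*pi*u/4) du.
Integrating by parts three times (tabular method), an antiderivative of (-2*u**3) sin(3*pi*u/4) is 8*u**3*cos(3*pi*u/4)/(3*pi) - 32*u**2*sin(3*pi*u/4)/(3*pi**2) - 256*u*cos(3*pi*u/4)/(9*pi**3) + 1024*sin(3*pi*u/4)/(27*pi**4); evaluating from 0 to 4: ∫_{0}^{4} (-2*u**3) sin(3*pi*u/4) du = (512*(2 - 3*pi**2)/(9*pi**3)) - (0) = 512*(2 - 3*pi**2)/(9*pi**3).
Hence b_3 = (1/2)·(512*(2 - 3*pi**2)/(9*pi**3)) = 256*(2 - 3*pi**2)/(9*pi**3).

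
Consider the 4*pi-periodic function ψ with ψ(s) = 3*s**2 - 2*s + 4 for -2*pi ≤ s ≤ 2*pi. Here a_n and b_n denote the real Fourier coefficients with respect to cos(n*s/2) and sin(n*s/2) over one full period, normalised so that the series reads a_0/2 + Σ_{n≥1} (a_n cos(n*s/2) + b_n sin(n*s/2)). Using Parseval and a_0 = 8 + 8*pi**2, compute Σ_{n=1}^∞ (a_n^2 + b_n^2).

32*pi**2*(5 + 12*pi**2)/15

Parseval: a_0^2/2 + Σ_{n≥1} (a_n^2+b_n^2) = (1/(2*pi)) ∫_{-2*pi}^{2*pi} ψ(s)^2 ds = 32 + 224*pi**2/3 + 288*pi**4/5.
Subtract a_0^2/2 = 32*(1 + pi**2)**2: Σ (a_n^2+b_n^2) = 32*pi**2*(5 + 12*pi**2)/15.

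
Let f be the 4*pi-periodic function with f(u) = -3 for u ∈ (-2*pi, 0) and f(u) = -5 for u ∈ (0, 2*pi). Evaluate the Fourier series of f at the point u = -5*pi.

u = -5*pi differs from u = -pi by -1 full period(s), and the series is 4*pi-periodic.
f is continuous at u = -pi with value -3, so the series converges to -3 there.

-3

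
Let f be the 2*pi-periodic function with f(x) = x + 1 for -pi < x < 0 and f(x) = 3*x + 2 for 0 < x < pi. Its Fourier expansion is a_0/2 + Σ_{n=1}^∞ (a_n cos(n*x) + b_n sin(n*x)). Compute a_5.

-4/(25*pi)

a_5 = 1/pi ∫_{-pi}^{pi} f(x) cos(5*x) dx.
Split the integral at the breakpoints.
Integrating by parts (boundary term plus one more integral), an antiderivative of (x + 1) cos(5*x) is x*sin(5*x)/5 + sin(5*x)/5 + cos(5*x)/25; evaluating from -pi to 0: ∫_{-pi}^{0} (x + 1) cos(5*x) dx = (1/25) - (-1/25) = 2/25.
Integrating by parts (boundary term plus one more integral), an antiderivative of (3*x + 2) cos(5*x) is 3*x*sin(5*x)/5 + 2*sin(5*x)/5 + 3*cos(5*x)/25; evaluating from 0 to pi: ∫_{0}^{pi} (3*x + 2) cos(5*x) dx = (-3/25) - (3/25) = -6/25.
Summing the pieces and multiplying by (1/pi) gives a_5 = -4/(25*pi).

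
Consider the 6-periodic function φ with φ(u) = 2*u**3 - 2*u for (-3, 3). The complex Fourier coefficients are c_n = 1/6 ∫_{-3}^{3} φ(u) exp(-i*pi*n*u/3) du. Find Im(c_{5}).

Since φ is real-valued, Im(c_{5}) = -1/6 ∫_{-3}^{3} φ(u) sin(5*pi*u/3) du = -b_{5}/2.
φ is odd and sin(5*pi*u/3) is odd, so the integrand is even: ∫_{-3}^{3} φ(u) sin(5*pi*u/3) du = 2∫_0^{3} φ(u) sin(5*pi*u/3) du.
Integrating by parts three times (tabular method), an antiderivative of (2*u**3 - 2*u) sin(5*pi*u/3) is -6*u**3*cos(5*pi*u/3)/(5*pi) + 54*u**2*sin(5*pi*u/3)/(25*pi**2) + 324*u*cos(5*pi*u/3)/(125*pi**3) + 6*u*cos(5*pi*u/3)/(5*pi) - 18*sin(5*pi*u/3)/(25*pi**2) - 972*sin(5*pi*u/3)/(625*pi**4); evaluating from 0 to 3: ∫_{0}^{3} (2*u**3 - 2*u) sin(5*pi*u/3) du = (36*(-27 + 100*pi**2)/(125*pi**3)) - (0) = 36*(-27 + 100*pi**2)/(125*pi**3).
So ∫_{-3}^{3} φ(u) sin(5*pi*u/3) du = 72*(-27 + 100*pi**2)/(125*pi**3).
Hence Im(c_{5}) = (-1/6)·(72*(-27 + 100*pi**2)/(125*pi**3)) = 12*(27 - 100*pi**2)/(125*pi**3).

12*(27 - 100*pi**2)/(125*pi**3)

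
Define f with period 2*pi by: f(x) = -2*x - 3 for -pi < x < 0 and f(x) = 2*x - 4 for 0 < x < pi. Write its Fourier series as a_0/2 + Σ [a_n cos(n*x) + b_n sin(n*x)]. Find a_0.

a_0 = 1/pi ∫_{-pi}^{pi} f(x) dx = 1/pi · (pi*(-7 + 2*pi)) = -7 + 2*pi.

-7 + 2*pi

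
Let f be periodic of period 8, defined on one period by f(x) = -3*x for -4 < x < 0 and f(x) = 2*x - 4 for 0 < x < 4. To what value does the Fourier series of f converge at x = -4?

8

x = -4 differs from x = 4 by -1 full period(s), and the series is 8-periodic.
At x = 4 the one-sided limits are f(4^-) = 4 and f(4^+) = 12.
By Dirichlet's theorem the series converges to their average, [(4) + (12)]/2 = 8.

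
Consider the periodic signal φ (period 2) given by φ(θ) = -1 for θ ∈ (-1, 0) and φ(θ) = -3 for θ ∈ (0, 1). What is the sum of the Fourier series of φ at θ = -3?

θ = -3 differs from θ = 1 by -2 full period(s), and the series is 2-periodic.
At θ = 1 the one-sided limits are φ(1^-) = -3 and φ(1^+) = -1.
By Dirichlet's theorem the series converges to their average, [(-3) + (-1)]/2 = -2.

-2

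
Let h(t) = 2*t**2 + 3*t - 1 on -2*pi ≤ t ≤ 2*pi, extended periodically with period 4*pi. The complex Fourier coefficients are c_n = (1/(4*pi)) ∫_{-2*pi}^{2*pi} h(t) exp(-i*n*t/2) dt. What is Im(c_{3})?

Since h is real-valued, Im(c_{3}) = -(1/(4*pi)) ∫_{-2*pi}^{2*pi} h(t) sin(3*t/2) dt = -b_{3}/2.
Integrating by parts twice (tabular method), an antiderivative of (2*t**2 + 3*t - 1) sin(3*t/2) is -4*t**2*cos(3*t/2)/3 + 16*t*sin(3*t/2)/9 - 2*t*cos(3*t/2) + 4*sin(3*t/2)/3 + 50*cos(3*t/2)/27; evaluating from -2*pi to 2*pi: ∫_{-2*pi}^{2*pi} (2*t**2 + 3*t - 1) sin(3*t/2) dt = (-50/27 + 4*pi + 16*pi**2/3) - (-4*pi - 50/27 + 16*pi**2/3) = 8*pi.
Hence Im(c_{3}) = (-1/(4*pi))·(8*pi) = -2.

-2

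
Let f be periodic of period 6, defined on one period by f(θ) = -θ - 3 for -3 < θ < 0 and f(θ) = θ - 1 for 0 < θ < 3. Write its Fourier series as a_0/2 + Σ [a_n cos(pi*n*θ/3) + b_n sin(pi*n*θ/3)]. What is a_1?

a_1 = 1/3 ∫_{-3}^{3} f(θ) cos(pi*θ/3) dθ.
Split the integral at the breakpoints.
Integrating by parts (boundary term plus one more integral), an antiderivative of (-θ - 3) cos(pi*θ/3) is -3*θ*sin(pi*θ/3)/pi - 9*sin(pi*θ/3)/pi - 9*cos(pi*θ/3)/pi**2; evaluating from -3 to 0: ∫_{-3}^{0} (-θ - 3) cos(pi*θ/3) dθ = (-9/pi**2) - (9/pi**2) = -18/pi**2.
Integrating by parts (boundary term plus one more integral), an antiderivative of (θ - 1) cos(pi*θ/3) is 3*θ*sin(pi*θ/3)/pi - 3*sin(pi*θ/3)/pi + 9*cos(pi*θ/3)/pi**2; evaluating from 0 to 3: ∫_{0}^{3} (θ - 1) cos(pi*θ/3) dθ = (-9/pi**2) - (9/pi**2) = -18/pi**2.
Summing the pieces and multiplying by (1/3) gives a_1 = -12/pi**2.

-12/pi**2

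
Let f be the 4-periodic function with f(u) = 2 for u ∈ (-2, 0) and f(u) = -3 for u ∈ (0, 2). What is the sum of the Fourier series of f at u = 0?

-1/2

At u = 0 the one-sided limits are f(0^-) = 2 and f(0^+) = -3.
By Dirichlet's theorem the series converges to their average, [(2) + (-3)]/2 = -1/2.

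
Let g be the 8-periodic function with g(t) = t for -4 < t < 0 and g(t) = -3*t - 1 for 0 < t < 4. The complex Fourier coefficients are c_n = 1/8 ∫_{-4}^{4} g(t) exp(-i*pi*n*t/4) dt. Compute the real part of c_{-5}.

16/(25*pi**2)

Since g is real-valued, Re(c_{-5}) = 1/8 ∫_{-4}^{4} g(t) cos(-5*pi*t/4) dt = a_{5}/2.
Split the integral at the breakpoints.
Integrating by parts (boundary term plus one more integral), an antiderivative of (t) cos(-5*pi*t/4) is 4*t*sin(5*pi*t/4)/(5*pi) + 16*cos(5*pi*t/4)/(25*pi**2); evaluating from -4 to 0: ∫_{-4}^{0} (t) cos(-5*pi*t/4) dt = (16/(25*pi**2)) - (-16/(25*pi**2)) = 32/(25*pi**2).
Integrating by parts (boundary term plus one more integral), an antiderivative of (-3*t - 1) cos(-5*pi*t/4) is -12*t*sin(5*pi*t/4)/(5*pi) - 4*sin(5*pi*t/4)/(5*pi) - 48*cos(5*pi*t/4)/(25*pi**2); evaluating from 0 to 4: ∫_{0}^{4} (-3*t - 1) cos(-5*pi*t/4) dt = (48/(25*pi**2)) - (-48/(25*pi**2)) = 96/(25*pi**2).
So ∫_{-4}^{4} g(t) cos(-5*pi*t/4) dt = 128/(25*pi**2).
Hence Re(c_{-5}) = (1/8)·(128/(25*pi**2)) = 16/(25*pi**2).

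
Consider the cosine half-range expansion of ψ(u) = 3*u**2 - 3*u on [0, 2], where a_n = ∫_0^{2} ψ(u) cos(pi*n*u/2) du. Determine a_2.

12/pi**2

a_2 = ∫_0^{2} (3*u**2 - 3*u) cos(pi*u) du.
Integrating by parts twice (tabular method), an antiderivative of (3*u**2 - 3*u) cos(pi*u) is 3*u**2*sin(pi*u)/pi - 3*u*sin(pi*u)/pi + 6*u*cos(pi*u)/pi**2 - 6*sin(pi*u)/pi**3 - 3*cos(pi*u)/pi**2; evaluating from 0 to 2: ∫_{0}^{2} (3*u**2 - 3*u) cos(pi*u) du = (9/pi**2) - (-3/pi**2) = 12/pi**2.
Hence a_2 = 12/pi**2.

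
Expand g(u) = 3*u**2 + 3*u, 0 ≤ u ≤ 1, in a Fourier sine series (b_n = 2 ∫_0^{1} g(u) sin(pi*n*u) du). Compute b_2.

b_2 = 2 ∫_0^{1} (3*u**2 + 3*u) sin(2*pi*u) du.
Integrating by parts twice (tabular method), an antiderivative of (3*u**2 + 3*u) sin(2*pi*u) is -3*u**2*cos(2*pi*u)/(2*pi) + 3*u*sin(2*pi*u)/(2*pi**2) - 3*u*cos(2*pi*u)/(2*pi) + 3*sin(2*pi*u)/(4*pi**2) + 3*cos(2*pi*u)/(4*pi**3); evaluating from 0 to 1: ∫_{0}^{1} (3*u**2 + 3*u) sin(2*pi*u) du = (-3/pi + 3/(4*pi**3)) - (3/(4*pi**3)) = -3/pi.
Hence b_2 = 2·(-3/pi) = -6/pi.

-6/pi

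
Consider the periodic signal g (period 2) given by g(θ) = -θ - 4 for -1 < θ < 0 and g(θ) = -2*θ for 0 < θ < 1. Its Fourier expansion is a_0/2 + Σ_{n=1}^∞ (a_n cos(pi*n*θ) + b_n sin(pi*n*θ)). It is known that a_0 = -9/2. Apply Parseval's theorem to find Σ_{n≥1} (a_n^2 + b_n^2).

Parseval: a_0^2/2 + Σ_{n≥1} (a_n^2+b_n^2) = ∫_{-1}^{1} g(θ)^2 dθ = 41/3.
Subtract a_0^2/2 = 81/8: Σ (a_n^2+b_n^2) = 85/24.

85/24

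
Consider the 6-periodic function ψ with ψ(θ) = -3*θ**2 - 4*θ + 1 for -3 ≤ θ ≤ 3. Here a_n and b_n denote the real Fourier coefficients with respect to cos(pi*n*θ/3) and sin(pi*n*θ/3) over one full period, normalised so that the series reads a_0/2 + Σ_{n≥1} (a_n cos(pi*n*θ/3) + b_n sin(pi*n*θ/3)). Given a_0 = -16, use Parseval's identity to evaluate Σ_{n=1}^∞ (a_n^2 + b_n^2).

1128/5

Parseval: a_0^2/2 + Σ_{n≥1} (a_n^2+b_n^2) = 1/3 ∫_{-3}^{3} ψ(θ)^2 dθ = 1768/5.
Subtract a_0^2/2 = 128: Σ (a_n^2+b_n^2) = 1128/5.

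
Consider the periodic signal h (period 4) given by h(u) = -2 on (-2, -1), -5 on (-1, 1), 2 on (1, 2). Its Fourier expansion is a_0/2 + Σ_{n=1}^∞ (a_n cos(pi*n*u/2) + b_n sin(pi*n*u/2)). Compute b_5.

4/(5*pi)

b_5 = 1/2 ∫_{-2}^{2} h(u) sin(5*pi*u/2) du.
Split the integral at the breakpoints.
Directly, an antiderivative of (-2) sin(5*pi*u/2) is 4*cos(5*pi*u/2)/(5*pi); evaluating from -2 to -1: ∫_{-2}^{-1} (-2) sin(5*pi*u/2) du = (0) - (-4/(5*pi)) = 4/(5*pi).
Directly, an antiderivative of (-5) sin(5*pi*u/2) is 2*cos(5*pi*u/2)/pi; evaluating from -1 to 1: ∫_{-1}^{1} (-5) sin(5*pi*u/2) du = (0) - (0) = 0.
Directly, an antiderivative of (2) sin(5*pi*u/2) is -4*cos(5*pi*u/2)/(5*pi); evaluating from 1 to 2: ∫_{1}^{2} (2) sin(5*pi*u/2) du = (4/(5*pi)) - (0) = 4/(5*pi).
Summing the pieces and multiplying by (1/2) gives b_5 = 4/(5*pi).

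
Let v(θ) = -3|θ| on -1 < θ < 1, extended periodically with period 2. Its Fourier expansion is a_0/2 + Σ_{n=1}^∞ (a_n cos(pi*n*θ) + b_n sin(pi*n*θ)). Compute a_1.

12/pi**2

a_1 = ∫_{-1}^{1} v(θ) cos(pi*θ) dθ.
v is even and cos(pi*θ) is even, so the integrand is even and a_1 = 2 ∫_0^{1} v(θ) cos(pi*θ) dθ.
Integrating by parts (boundary term plus one more integral), an antiderivative of (-3*θ) cos(pi*θ) is -3*θ*sin(pi*θ)/pi - 3*cos(pi*θ)/pi**2; evaluating from 0 to 1: ∫_{0}^{1} (-3*θ) cos(pi*θ) dθ = (3/pi**2) - (-3/pi**2) = 6/pi**2.
Hence a_1 = 2·(6/pi**2) = 12/pi**2.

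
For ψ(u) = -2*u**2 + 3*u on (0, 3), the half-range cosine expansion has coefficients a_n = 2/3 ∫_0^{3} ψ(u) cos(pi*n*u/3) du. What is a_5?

a_5 = 2/3 ∫_0^{3} (-2*u**2 + 3*u) cos(5*pi*u/3) du.
Integrating by parts twice (tabular method), an antiderivative of (-2*u**2 + 3*u) cos(5*pi*u/3) is -6*u**2*sin(5*pi*u/3)/(5*pi) + 9*u*sin(5*pi*u/3)/(5*pi) - 36*u*cos(5*pi*u/3)/(25*pi**2) + 108*sin(5*pi*u/3)/(125*pi**3) + 27*cos(5*pi*u/3)/(25*pi**2); evaluating from 0 to 3: ∫_{0}^{3} (-2*u**2 + 3*u) cos(5*pi*u/3) du = (81/(25*pi**2)) - (27/(25*pi**2)) = 54/(25*pi**2).
Hence a_5 = (2/3)·(54/(25*pi**2)) = 36/(25*pi**2).

36/(25*pi**2)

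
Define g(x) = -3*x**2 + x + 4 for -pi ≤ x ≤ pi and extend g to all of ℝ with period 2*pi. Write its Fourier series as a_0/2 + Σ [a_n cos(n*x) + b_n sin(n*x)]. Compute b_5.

2/5

b_5 = 1/pi ∫_{-pi}^{pi} g(x) sin(5*x) dx.
Integrating by parts twice (tabular method), an antiderivative of (-3*x**2 + x + 4) sin(5*x) is 3*x**2*cos(5*x)/5 - 6*x*sin(5*x)/25 - x*cos(5*x)/5 + sin(5*x)/25 - 106*cos(5*x)/125; evaluating from -pi to pi: ∫_{-pi}^{pi} (-3*x**2 + x + 4) sin(5*x) dx = (-3*pi**2/5 + pi/5 + 106/125) - (-3*pi**2/5 - pi/5 + 106/125) = 2*pi/5.
Hence b_5 = (1/pi)·(2*pi/5) = 2/5.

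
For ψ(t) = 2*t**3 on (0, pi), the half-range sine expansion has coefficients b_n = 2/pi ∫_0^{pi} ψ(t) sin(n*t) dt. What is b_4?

3/8 - pi**2

b_4 = 2/pi ∫_0^{pi} (2*t**3) sin(4*t) dt.
Integrating by parts three times (tabular method), an antiderivative of (2*t**3) sin(4*t) is -t**3*cos(4*t)/2 + 3*t**2*sin(4*t)/8 + 3*t*cos(4*t)/16 - 3*sin(4*t)/64; evaluating from 0 to pi: ∫_{0}^{pi} (2*t**3) sin(4*t) dt = (pi*(3 - 8*pi**2)/16) - (0) = pi*(3 - 8*pi**2)/16.
Hence b_4 = (2/pi)·(pi*(3 - 8*pi**2)/16) = 3/8 - pi**2.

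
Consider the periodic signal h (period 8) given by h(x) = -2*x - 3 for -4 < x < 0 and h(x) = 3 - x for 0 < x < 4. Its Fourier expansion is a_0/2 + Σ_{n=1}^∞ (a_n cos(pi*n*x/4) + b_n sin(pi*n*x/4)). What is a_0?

2

a_0 = 1/4 ∫_{-4}^{4} h(x) dx = 1/4 · (8) = 2.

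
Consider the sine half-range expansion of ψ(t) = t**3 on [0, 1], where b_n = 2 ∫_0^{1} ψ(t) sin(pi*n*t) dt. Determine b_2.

b_2 = 2 ∫_0^{1} (t**3) sin(2*pi*t) dt.
Integrating by parts three times (tabular method), an antiderivative of (t**3) sin(2*pi*t) is -t**3*cos(2*pi*t)/(2*pi) + 3*t**2*sin(2*pi*t)/(4*pi**2) + 3*t*cos(2*pi*t)/(4*pi**3) - 3*sin(2*pi*t)/(8*pi**4); evaluating from 0 to 1: ∫_{0}^{1} (t**3) sin(2*pi*t) dt = ((3 - 2*pi**2)/(4*pi**3)) - (0) = (3 - 2*pi**2)/(4*pi**3).
Hence b_2 = 2·((3 - 2*pi**2)/(4*pi**3)) = (3/2 - pi**2)/pi**3.

(3/2 - pi**2)/pi**3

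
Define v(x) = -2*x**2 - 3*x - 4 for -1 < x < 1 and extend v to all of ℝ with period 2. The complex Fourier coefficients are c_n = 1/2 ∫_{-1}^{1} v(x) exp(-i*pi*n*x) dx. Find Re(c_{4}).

Since v is real-valued, Re(c_{4}) = 1/2 ∫_{-1}^{1} v(x) cos(4*pi*x) dx = a_{4}/2.
Integrating by parts twice (tabular method), an antiderivative of (-2*x**2 - 3*x - 4) cos(4*pi*x) is -x**2*sin(4*pi*x)/(2*pi) - 3*x*sin(4*pi*x)/(4*pi) - x*cos(4*pi*x)/(4*pi**2) - sin(4*pi*x)/pi + sin(4*pi*x)/(16*pi**3) - 3*cos(4*pi*x)/(16*pi**2); evaluating from -1 to 1: ∫_{-1}^{1} (-2*x**2 - 3*x - 4) cos(4*pi*x) dx = (-7/(16*pi**2)) - (1/(16*pi**2)) = -1/(2*pi**2).
Hence Re(c_{4}) = (1/2)·(-1/(2*pi**2)) = -1/(4*pi**2).

-1/(4*pi**2)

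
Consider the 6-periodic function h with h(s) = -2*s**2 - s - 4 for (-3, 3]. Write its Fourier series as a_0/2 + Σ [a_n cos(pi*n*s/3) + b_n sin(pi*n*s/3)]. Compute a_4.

-9/(2*pi**2)

a_4 = 1/3 ∫_{-3}^{3} h(s) cos(4*pi*s/3) ds.
Integrating by parts twice (tabular method), an antiderivative of (-2*s**2 - s - 4) cos(4*pi*s/3) is -3*s**2*sin(4*pi*s/3)/(2*pi) - 3*s*sin(4*pi*s/3)/(4*pi) - 9*s*cos(4*pi*s/3)/(4*pi**2) - 3*sin(4*pi*s/3)/pi + 27*sin(4*pi*s/3)/(16*pi**3) - 9*cos(4*pi*s/3)/(16*pi**2); evaluating from -3 to 3: ∫_{-3}^{3} (-2*s**2 - s - 4) cos(4*pi*s/3) ds = (-117/(16*pi**2)) - (99/(16*pi**2)) = -27/(2*pi**2).
Hence a_4 = (1/3)·(-27/(2*pi**2)) = -9/(2*pi**2).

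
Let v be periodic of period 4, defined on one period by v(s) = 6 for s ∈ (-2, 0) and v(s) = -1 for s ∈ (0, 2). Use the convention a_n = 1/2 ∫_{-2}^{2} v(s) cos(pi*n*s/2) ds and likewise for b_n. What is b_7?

-2/pi

b_7 = 1/2 ∫_{-2}^{2} v(s) sin(7*pi*s/2) ds.
Split the integral at the breakpoints.
Directly, an antiderivative of (6) sin(7*pi*s/2) is -12*cos(7*pi*s/2)/(7*pi); evaluating from -2 to 0: ∫_{-2}^{0} (6) sin(7*pi*s/2) ds = (-12/(7*pi)) - (12/(7*pi)) = -24/(7*pi).
Directly, an antiderivative of (-1) sin(7*pi*s/2) is 2*cos(7*pi*s/2)/(7*pi); evaluating from 0 to 2: ∫_{0}^{2} (-1) sin(7*pi*s/2) ds = (-2/(7*pi)) - (2/(7*pi)) = -4/(7*pi).
Summing the pieces and multiplying by (1/2) gives b_7 = -2/pi.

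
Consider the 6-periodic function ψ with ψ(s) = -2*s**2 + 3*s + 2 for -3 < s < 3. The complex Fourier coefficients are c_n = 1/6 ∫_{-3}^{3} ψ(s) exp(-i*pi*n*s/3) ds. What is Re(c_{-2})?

Since ψ is real-valued, Re(c_{-2}) = 1/6 ∫_{-3}^{3} ψ(s) cos(-2*pi*s/3) ds = a_{2}/2.
Integrating by parts twice (tabular method), an antiderivative of (-2*s**2 + 3*s + 2) cos(-2*pi*s/3) is -3*s**2*sin(2*pi*s/3)/pi + 9*s*sin(2*pi*s/3)/(2*pi) - 9*s*cos(2*pi*s/3)/pi**2 + 27*sin(2*pi*s/3)/(2*pi**3) + 3*sin(2*pi*s/3)/pi + 27*cos(2*pi*s/3)/(4*pi**2); evaluating from -3 to 3: ∫_{-3}^{3} (-2*s**2 + 3*s + 2) cos(-2*pi*s/3) ds = (-81/(4*pi**2)) - (135/(4*pi**2)) = -54/pi**2.
Hence Re(c_{-2}) = (1/6)·(-54/pi**2) = -9/pi**2.

-9/pi**2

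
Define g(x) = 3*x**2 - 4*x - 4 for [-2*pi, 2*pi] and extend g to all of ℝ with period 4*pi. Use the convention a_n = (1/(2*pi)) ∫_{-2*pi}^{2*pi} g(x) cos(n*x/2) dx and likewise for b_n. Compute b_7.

b_7 = (1/(2*pi)) ∫_{-2*pi}^{2*pi} g(x) sin(7*x/2) dx.
Integrating by parts twice (tabular method), an antiderivative of (3*x**2 - 4*x - 4) sin(7*x/2) is -6*x**2*cos(7*x/2)/7 + 24*x*sin(7*x/2)/49 + 8*x*cos(7*x/2)/7 - 16*sin(7*x/2)/49 + 440*cos(7*x/2)/343; evaluating from -2*pi to 2*pi: ∫_{-2*pi}^{2*pi} (3*x**2 - 4*x - 4) sin(7*x/2) dx = (-16*pi/7 - 440/343 + 24*pi**2/7) - (-440/343 + 16*pi/7 + 24*pi**2/7) = -32*pi/7.
Hence b_7 = (1/(2*pi))·(-32*pi/7) = -16/7.

-16/7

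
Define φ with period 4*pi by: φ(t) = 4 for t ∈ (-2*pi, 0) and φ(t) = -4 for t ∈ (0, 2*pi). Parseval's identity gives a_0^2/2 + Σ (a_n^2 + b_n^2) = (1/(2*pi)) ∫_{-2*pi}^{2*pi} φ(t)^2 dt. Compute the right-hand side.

(1/(2*pi)) ∫_{-2*pi}^{2*pi} φ(t)^2 dt = (1/(2*pi)) · (64*pi) = 32.

32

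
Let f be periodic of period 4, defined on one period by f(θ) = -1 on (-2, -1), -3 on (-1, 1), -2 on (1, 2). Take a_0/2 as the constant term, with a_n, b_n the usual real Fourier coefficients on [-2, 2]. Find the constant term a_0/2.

-9/4

a_0 = 1/2 ∫_{-2}^{2} f(θ) dθ = 1/2 · (-9) = -9/2.
So the constant term a_0/2 = -9/4.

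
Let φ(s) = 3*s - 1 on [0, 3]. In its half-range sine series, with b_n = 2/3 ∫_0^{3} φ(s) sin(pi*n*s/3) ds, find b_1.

b_1 = 2/3 ∫_0^{3} (3*s - 1) sin(pi*s/3) ds.
Integrating by parts (boundary term plus one more integral), an antiderivative of (3*s - 1) sin(pi*s/3) is -9*s*cos(pi*s/3)/pi + 27*sin(pi*s/3)/pi**2 + 3*cos(pi*s/3)/pi; evaluating from 0 to 3: ∫_{0}^{3} (3*s - 1) sin(pi*s/3) ds = (24/pi) - (3/pi) = 21/pi.
Hence b_1 = (2/3)·(21/pi) = 14/pi.

14/pi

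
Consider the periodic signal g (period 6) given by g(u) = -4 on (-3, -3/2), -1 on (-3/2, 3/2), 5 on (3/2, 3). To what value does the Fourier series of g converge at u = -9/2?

2

u = -9/2 differs from u = 3/2 by -1 full period(s), and the series is 6-periodic.
At u = 3/2 the one-sided limits are g(3/2^-) = -1 and g(3/2^+) = 5.
By Dirichlet's theorem the series converges to their average, [(-1) + (5)]/2 = 2.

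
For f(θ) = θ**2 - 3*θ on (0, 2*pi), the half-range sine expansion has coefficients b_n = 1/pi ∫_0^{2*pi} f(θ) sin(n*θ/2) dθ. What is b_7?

4*(-147*pi - 8 + 98*pi**2)/(343*pi)

b_7 = 1/pi ∫_0^{2*pi} (θ**2 - 3*θ) sin(7*θ/2) dθ.
Integrating by parts twice (tabular method), an antiderivative of (θ**2 - 3*θ) sin(7*θ/2) is -2*θ**2*cos(7*θ/2)/7 + 8*θ*sin(7*θ/2)/49 + 6*θ*cos(7*θ/2)/7 - 12*sin(7*θ/2)/49 + 16*cos(7*θ/2)/343; evaluating from 0 to 2*pi: ∫_{0}^{2*pi} (θ**2 - 3*θ) sin(7*θ/2) dθ = (-12*pi/7 - 16/343 + 8*pi**2/7) - (16/343) = -12*pi/7 - 32/343 + 8*pi**2/7.
Hence b_7 = (1/pi)·(-12*pi/7 - 32/343 + 8*pi**2/7) = 4*(-147*pi - 8 + 98*pi**2)/(343*pi).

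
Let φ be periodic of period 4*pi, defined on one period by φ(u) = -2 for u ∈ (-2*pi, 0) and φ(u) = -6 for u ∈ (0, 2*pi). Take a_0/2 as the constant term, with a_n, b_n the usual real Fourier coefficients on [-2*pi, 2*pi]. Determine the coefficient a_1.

0

a_1 = (1/(2*pi)) ∫_{-2*pi}^{2*pi} φ(u) cos(u/2) du.
Split the integral at the breakpoints.
Directly, an antiderivative of (-2) cos(u/2) is -4*sin(u/2); evaluating from -2*pi to 0: ∫_{-2*pi}^{0} (-2) cos(u/2) du = (0) - (0) = 0.
Directly, an antiderivative of (-6) cos(u/2) is -12*sin(u/2); evaluating from 0 to 2*pi: ∫_{0}^{2*pi} (-6) cos(u/2) du = (0) - (0) = 0.
Summing the pieces and multiplying by (1/(2*pi)) gives a_1 = 0.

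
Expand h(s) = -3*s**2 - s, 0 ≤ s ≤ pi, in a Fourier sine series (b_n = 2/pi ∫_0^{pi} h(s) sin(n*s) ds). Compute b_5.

2*(-75*pi**2 - 25*pi + 12)/(125*pi)

b_5 = 2/pi ∫_0^{pi} (-3*s**2 - s) sin(5*s) ds.
Integrating by parts twice (tabular method), an antiderivative of (-3*s**2 - s) sin(5*s) is 3*s**2*cos(5*s)/5 - 6*s*sin(5*s)/25 + s*cos(5*s)/5 - sin(5*s)/25 - 6*cos(5*s)/125; evaluating from 0 to pi: ∫_{0}^{pi} (-3*s**2 - s) sin(5*s) ds = (-3*pi**2/5 - pi/5 + 6/125) - (-6/125) = -3*pi**2/5 - pi/5 + 12/125.
Hence b_5 = (2/pi)·(-3*pi**2/5 - pi/5 + 12/125) = 2*(-75*pi**2 - 25*pi + 12)/(125*pi).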